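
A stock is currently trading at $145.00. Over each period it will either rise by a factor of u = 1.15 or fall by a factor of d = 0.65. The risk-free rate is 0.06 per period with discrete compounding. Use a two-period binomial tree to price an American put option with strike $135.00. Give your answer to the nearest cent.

$10.42

Risk-neutral probability p = (1 + 0.06 − 0.65)/(1.15 − 0.65) = 0.4100/0.5000 = 0.8200
Terminal stock prices: S_uu = 191.8, S_ud = 108.4, S_dd = 61.26
Terminal payoffs (K − S): max(-56.76, 0) = 0, max(26.61, 0) = 26.61, max(73.74, 0) = 73.74
Node u (S = 166.8): continuation = 1/1.06·[0.8200·0.0000 + 0.1800·26.6125] = 4.5191; exercise value = 0.0000 ≤ continuation, so V_u = 4.5191
Node d (S = 94.25): continuation = 1/1.06·[0.8200·26.6125 + 0.1800·73.7375] = 33.1085; exercise value = 40.7500 > continuation, so V_d = 40.7500 (exercise)
Node 0 (S = 145): continuation = 1/1.06·[0.8200·4.5191 + 0.1800·40.7500] = 10.4157; exercise value = 0.0000 ≤ continuation, so V_0 = 10.4157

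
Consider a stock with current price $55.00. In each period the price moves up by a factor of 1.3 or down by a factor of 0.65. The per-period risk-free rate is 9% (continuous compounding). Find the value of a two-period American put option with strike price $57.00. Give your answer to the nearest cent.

$8.05

Risk-neutral probability p = (e^0.09 − 0.65)/(1.3 − 0.65) = 0.4442/0.6500 = 0.6833
Terminal stock prices: S_uu = 92.95, S_ud = 46.48, S_dd = 23.24
Terminal payoffs (K − S): max(-35.95, 0) = 0, max(10.52, 0) = 10.52, max(33.76, 0) = 33.76
Node u (S = 71.5): continuation = e^(−0.09)·[0.6833·0.0000 + 0.3167·10.5250] = 3.0459; exercise value = 0.0000 ≤ continuation, so V_u = 3.0459
Node d (S = 35.75): continuation = e^(−0.09)·[0.6833·10.5250 + 0.3167·33.7625] = 16.3441; exercise value = 21.2500 > continuation, so V_d = 21.2500 (exercise)
Node 0 (S = 55): continuation = e^(−0.09)·[0.6833·3.0459 + 0.3167·21.2500] = 8.0521; exercise value = 2.0000 ≤ continuation, so V_0 = 8.0521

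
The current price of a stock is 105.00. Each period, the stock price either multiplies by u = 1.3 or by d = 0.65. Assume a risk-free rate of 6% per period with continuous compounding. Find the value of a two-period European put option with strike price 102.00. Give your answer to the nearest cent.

12.33

Risk-neutral probability p = (e^0.06 − 0.65)/(1.3 − 0.65) = 0.4118/0.6500 = 0.6336
Terminal stock prices: S_uu = 177.5, S_ud = 88.73, S_dd = 44.36
Terminal payoffs (K − S): max(-75.45, 0) = 0, max(13.27, 0) = 13.27, max(57.64, 0) = 57.64
Node u (S = 136.5): V_u = e^(−0.06)·[0.6336·0.0000 + 0.3664·13.2750] = 4.5808
Node d (S = 68.25): V_d = e^(−0.06)·[0.6336·13.2750 + 0.3664·57.6375] = 27.8100
Node 0 (S = 105): V_0 = e^(−0.06)·[0.6336·4.5808 + 0.3664·27.8100] = 12.3297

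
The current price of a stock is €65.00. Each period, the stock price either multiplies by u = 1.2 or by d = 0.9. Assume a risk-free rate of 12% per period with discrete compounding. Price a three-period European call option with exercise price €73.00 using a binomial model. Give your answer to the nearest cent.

Risk-neutral probability p = (1 + 0.12 − 0.9)/(1.2 − 0.9) = 0.2200/0.3000 = 0.7333
Terminal stock prices: S_uuu = 112.3, S_uud = 84.24, S_udd = 63.18, S_ddd = 47.39
Terminal payoffs (S − K): max(39.32, 0) = 39.32, max(11.24, 0) = 11.24, max(-9.82, 0) = 0, max(-25.61, 0) = 0
Node uu (S = 93.6): V_uu = 1/1.12·[0.7333·39.3200 + 0.2667·11.2400] = 28.4214
Node ud (S = 70.2): V_ud = 1/1.12·[0.7333·11.2400 + 0.2667·0.0000] = 7.3595
Node dd (S = 52.65): V_dd = 1/1.12·[0.7333·0.0000 + 0.2667·0.0000] = 0.0000
Node u (S = 78): V_u = 1/1.12·[0.7333·28.4214 + 0.2667·7.3595] = 20.3615
Node d (S = 58.5): V_d = 1/1.12·[0.7333·7.3595 + 0.2667·0.0000] = 4.8187
Node 0 (S = 65): V_0 = 1/1.12·[0.7333·20.3615 + 0.2667·4.8187] = 14.4793

€14.48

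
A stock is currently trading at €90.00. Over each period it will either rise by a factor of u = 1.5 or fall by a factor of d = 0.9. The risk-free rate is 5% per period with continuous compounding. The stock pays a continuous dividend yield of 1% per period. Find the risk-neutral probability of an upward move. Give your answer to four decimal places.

Per-period risk-free factor R = e^0.05 = 1.0513; dividend-adjusted growth = e^(0.05−0.01) = 1.0408.
Risk-neutral probability p = (1.0408 − 0.9)/(1.5 − 0.9) = 0.1408/0.6000 = 0.2347

p = 0.2347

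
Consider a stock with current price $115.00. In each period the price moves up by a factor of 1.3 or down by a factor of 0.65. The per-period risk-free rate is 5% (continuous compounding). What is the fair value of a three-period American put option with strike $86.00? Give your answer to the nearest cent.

Risk-neutral probability p = (e^0.05 − 0.65)/(1.3 − 0.65) = 0.4013/0.6500 = 0.6173
Terminal stock prices: S_uuu = 252.7, S_uud = 126.3, S_udd = 63.16, S_ddd = 31.58
Terminal payoffs (K − S): max(-166.7, 0) = 0, max(-40.33, 0) = 0, max(22.84, 0) = 22.84, max(54.42, 0) = 54.42
Node uu (S = 194.4): continuation = e^(−0.05)·[0.6173·0.0000 + 0.3827·0.0000] = 0.0000; exercise value = 0.0000 ≤ continuation, so V_uu = 0.0000
Node ud (S = 97.17): continuation = e^(−0.05)·[0.6173·0.0000 + 0.3827·22.8362] = 8.3123; exercise value = 0.0000 ≤ continuation, so V_ud = 8.3123
Node dd (S = 48.59): continuation = e^(−0.05)·[0.6173·22.8362 + 0.3827·54.4181] = 33.2182; exercise value = 37.4125 > continuation, so V_dd = 37.4125 (exercise)
Node u (S = 149.5): continuation = e^(−0.05)·[0.6173·0.0000 + 0.3827·8.3123] = 3.0257; exercise value = 0.0000 ≤ continuation, so V_u = 3.0257
Node d (S = 74.75): continuation = e^(−0.05)·[0.6173·8.3123 + 0.3827·37.4125] = 18.4993; exercise value = 11.2500 ≤ continuation, so V_d = 18.4993
Node 0 (S = 115): continuation = e^(−0.05)·[0.6173·3.0257 + 0.3827·18.4993] = 8.5105; exercise value = 0.0000 ≤ continuation, so V_0 = 8.5105

$8.51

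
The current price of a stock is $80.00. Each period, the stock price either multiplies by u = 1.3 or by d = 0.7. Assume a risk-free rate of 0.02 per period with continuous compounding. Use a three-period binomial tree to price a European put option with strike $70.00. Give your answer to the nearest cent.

Risk-neutral probability p = (e^0.02 − 0.7)/(1.3 − 0.7) = 0.3202/0.6000 = 0.5337
Terminal stock prices: S_uuu = 175.8, S_uud = 94.64, S_udd = 50.96, S_ddd = 27.44
Terminal payoffs (K − S): max(-105.8, 0) = 0, max(-24.64, 0) = 0, max(19.04, 0) = 19.04, max(42.56, 0) = 42.56
Node uu (S = 135.2): V_uu = e^(−0.02)·[0.5337·0.0000 + 0.4663·0.0000] = 0.0000
Node ud (S = 72.8): V_ud = e^(−0.02)·[0.5337·0.0000 + 0.4663·19.0400] = 8.7031
Node dd (S = 39.2): V_dd = e^(−0.02)·[0.5337·19.0400 + 0.4663·42.5600] = 29.4139
Node u (S = 104): V_u = e^(−0.02)·[0.5337·0.0000 + 0.4663·8.7031] = 3.9782
Node d (S = 56): V_d = e^(−0.02)·[0.5337·8.7031 + 0.4663·29.4139] = 17.9976
Node 0 (S = 80): V_0 = e^(−0.02)·[0.5337·3.9782 + 0.4663·17.9976] = 10.3077

$10.31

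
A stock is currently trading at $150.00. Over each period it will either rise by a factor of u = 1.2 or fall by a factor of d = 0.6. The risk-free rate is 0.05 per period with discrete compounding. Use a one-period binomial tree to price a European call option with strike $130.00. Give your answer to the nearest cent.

$35.71

Risk-neutral probability p = (1 + 0.05 − 0.6)/(1.2 − 0.6) = 0.4500/0.6000 = 0.7500
Terminal stock prices: S_u = 180, S_d = 90
Terminal payoffs (S − K): max(50, 0) = 50, max(-40, 0) = 0
Node 0 (S = 150): V_0 = 1/1.05·[0.7500·50.0000 + 0.2500·0.0000] = 35.7143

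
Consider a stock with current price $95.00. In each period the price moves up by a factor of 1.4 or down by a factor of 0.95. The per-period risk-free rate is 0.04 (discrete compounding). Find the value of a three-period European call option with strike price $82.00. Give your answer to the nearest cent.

Risk-neutral probability p = (1 + 0.04 − 0.95)/(1.4 − 0.95) = 0.0900/0.4500 = 0.2000
Terminal stock prices: S_uuu = 260.7, S_uud = 176.9, S_udd = 120, S_ddd = 81.45
Terminal payoffs (S − K): max(178.7, 0) = 178.7, max(94.89, 0) = 94.89, max(38.03, 0) = 38.03, max(-0.5494, 0) = 0
Node uu (S = 186.2): V_uu = 1/1.04·[0.2000·178.6800 + 0.8000·94.8900] = 107.3538
Node ud (S = 126.3): V_ud = 1/1.04·[0.2000·94.8900 + 0.8000·38.0325] = 47.5038
Node dd (S = 85.74): V_dd = 1/1.04·[0.2000·38.0325 + 0.8000·0.0000] = 7.3139
Node u (S = 133): V_u = 1/1.04·[0.2000·107.3538 + 0.8000·47.5038] = 57.1864
Node d (S = 90.25): V_d = 1/1.04·[0.2000·47.5038 + 0.8000·7.3139] = 14.7615
Node 0 (S = 95): V_0 = 1/1.04·[0.2000·57.1864 + 0.8000·14.7615] = 22.3524

$22.35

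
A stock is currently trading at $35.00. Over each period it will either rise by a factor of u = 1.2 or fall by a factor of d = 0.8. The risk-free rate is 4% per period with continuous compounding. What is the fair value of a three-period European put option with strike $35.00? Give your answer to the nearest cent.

$3.01

Risk-neutral probability p = (e^0.04 − 0.8)/(1.2 − 0.8) = 0.2408/0.4000 = 0.6020
Terminal stock prices: S_uuu = 60.48, S_uud = 40.32, S_udd = 26.88, S_ddd = 17.92
Terminal payoffs (K − S): max(-25.48, 0) = 0, max(-5.32, 0) = 0, max(8.12, 0) = 8.12, max(17.08, 0) = 17.08
Node uu (S = 50.4): V_uu = e^(−0.04)·[0.6020·0.0000 + 0.3980·0.0000] = 0.0000
Node ud (S = 33.6): V_ud = e^(−0.04)·[0.6020·0.0000 + 0.3980·8.1200] = 3.1048
Node dd (S = 22.4): V_dd = e^(−0.04)·[0.6020·8.1200 + 0.3980·17.0800] = 11.2276
Node u (S = 42): V_u = e^(−0.04)·[0.6020·0.0000 + 0.3980·3.1048] = 1.1872
Node d (S = 28): V_d = e^(−0.04)·[0.6020·3.1048 + 0.3980·11.2276] = 6.0890
Node 0 (S = 35): V_0 = e^(−0.04)·[0.6020·1.1872 + 0.3980·6.0890] = 3.0149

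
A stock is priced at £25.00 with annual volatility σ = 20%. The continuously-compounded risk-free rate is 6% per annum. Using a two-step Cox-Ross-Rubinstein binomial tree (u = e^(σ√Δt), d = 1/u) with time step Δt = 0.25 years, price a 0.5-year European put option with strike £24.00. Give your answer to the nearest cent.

£0.69

CRR parameters: u = e^(σ√Δt) = e^(0.2·√0.25) = 1.1052, d = 1/u = 0.9048
Per-period rate: rΔt = 0.06·0.25 = 0.015, so R = e^0.015 = 1.0151
Risk-neutral probability p = (e^0.015 − 0.9048)/(1.1052 − 0.9048) = 0.1103/0.2003 = 0.5505
Terminal stock prices: S_uu = 30.54, S_ud = 25, S_dd = 20.47
Terminal payoffs (K − S): max(-6.535, 0) = 0, max(-1, 0) = 0, max(3.532, 0) = 3.532
Node u (S = 27.63): V_u = e^(−0.015)·[0.5505·0.0000 + 0.4495·0.0000] = 0.0000
Node d (S = 22.62): V_d = e^(−0.015)·[0.5505·0.0000 + 0.4495·3.5317] = 1.5640
Node 0 (S = 25): V_0 = e^(−0.015)·[0.5505·0.0000 + 0.4495·1.5640] = 0.6926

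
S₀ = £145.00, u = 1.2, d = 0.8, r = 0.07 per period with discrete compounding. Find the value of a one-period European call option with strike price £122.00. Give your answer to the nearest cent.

Risk-neutral probability p = (1 + 0.07 − 0.8)/(1.2 − 0.8) = 0.2700/0.4000 = 0.6750
Terminal stock prices: S_u = 174, S_d = 116
Terminal payoffs (S − K): max(52, 0) = 52, max(-6, 0) = 0
Node 0 (S = 145): V_0 = 1/1.07·[0.6750·52.0000 + 0.3250·0.0000] = 32.8037

£32.80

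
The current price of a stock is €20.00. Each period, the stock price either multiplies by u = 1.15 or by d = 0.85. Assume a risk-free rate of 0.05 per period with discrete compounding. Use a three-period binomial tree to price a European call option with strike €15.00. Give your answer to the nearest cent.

€7.13

Risk-neutral probability p = (1 + 0.05 − 0.85)/(1.15 − 0.85) = 0.2000/0.3000 = 0.6667
Terminal stock prices: S_uuu = 30.42, S_uud = 22.48, S_udd = 16.62, S_ddd = 12.28
Terminal payoffs (S − K): max(15.42, 0) = 15.42, max(7.482, 0) = 7.482, max(1.617, 0) = 1.617, max(-2.718, 0) = 0
Node uu (S = 26.45): V_uu = 1/1.05·[0.6667·15.4175 + 0.3333·7.4825] = 12.1643
Node ud (S = 19.55): V_ud = 1/1.05·[0.6667·7.4825 + 0.3333·1.6175] = 5.2643
Node dd (S = 14.45): V_dd = 1/1.05·[0.6667·1.6175 + 0.3333·0.0000] = 1.0270
Node u (S = 23): V_u = 1/1.05·[0.6667·12.1643 + 0.3333·5.2643] = 9.3946
Node d (S = 17): V_d = 1/1.05·[0.6667·5.2643 + 0.3333·1.0270] = 3.6684
Node 0 (S = 20): V_0 = 1/1.05·[0.6667·9.3946 + 0.3333·3.6684] = 7.1294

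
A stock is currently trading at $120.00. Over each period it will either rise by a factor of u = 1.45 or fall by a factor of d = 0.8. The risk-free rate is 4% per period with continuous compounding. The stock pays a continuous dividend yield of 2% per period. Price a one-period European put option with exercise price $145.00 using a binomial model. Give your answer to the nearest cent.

Per-period risk-free factor R = e^0.04 = 1.0408; dividend-adjusted growth = e^(0.04−0.02) = 1.0202.
Risk-neutral probability p = (1.0202 − 0.8)/(1.45 − 0.8) = 0.2202/0.6500 = 0.3388
Terminal stock prices: S_u = 174, S_d = 96
Terminal payoffs (K − S): max(-29, 0) = 0, max(49, 0) = 49
Node 0 (S = 120): V_0 = e^(−0.04)·[0.3388·0.0000 + 0.6612·49.0000] = 31.1298

$31.13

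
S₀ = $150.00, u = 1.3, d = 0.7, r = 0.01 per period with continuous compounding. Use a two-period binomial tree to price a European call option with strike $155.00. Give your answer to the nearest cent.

Risk-neutral probability p = (e^0.01 − 0.7)/(1.3 − 0.7) = 0.3101/0.6000 = 0.5168
Terminal stock prices: S_uu = 253.5, S_ud = 136.5, S_dd = 73.5
Terminal payoffs (S − K): max(98.5, 0) = 98.5, max(-18.5, 0) = 0, max(-81.5, 0) = 0
Node u (S = 195): V_u = e^(−0.01)·[0.5168·98.5000 + 0.4832·0.0000] = 50.3934
Node d (S = 105): V_d = e^(−0.01)·[0.5168·0.0000 + 0.4832·0.0000] = 0.0000
Node 0 (S = 150): V_0 = e^(−0.01)·[0.5168·50.3934 + 0.4832·0.0000] = 25.7817

$25.78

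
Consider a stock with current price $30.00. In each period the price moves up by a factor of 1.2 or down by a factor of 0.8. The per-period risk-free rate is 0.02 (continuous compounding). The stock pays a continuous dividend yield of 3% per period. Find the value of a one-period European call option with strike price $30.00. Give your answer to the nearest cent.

Per-period risk-free factor R = e^0.02 = 1.0202; dividend-adjusted growth = e^(0.02−0.03) = 0.9900.
Risk-neutral probability p = (0.9900 − 0.8)/(1.2 − 0.8) = 0.1900/0.4000 = 0.4751
Terminal stock prices: S_u = 36, S_d = 24
Terminal payoffs (S − K): max(6, 0) = 6, max(-6, 0) = 0
Node 0 (S = 30): V_0 = e^(−0.02)·[0.4751·6.0000 + 0.5249·0.0000] = 2.7943

$2.79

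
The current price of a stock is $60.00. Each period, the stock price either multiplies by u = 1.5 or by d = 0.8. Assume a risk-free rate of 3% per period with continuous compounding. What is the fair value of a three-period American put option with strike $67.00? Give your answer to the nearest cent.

$14.66

Risk-neutral probability p = (e^0.03 − 0.8)/(1.5 − 0.8) = 0.2305/0.7000 = 0.3292
Terminal stock prices: S_uuu = 202.5, S_uud = 108, S_udd = 57.6, S_ddd = 30.72
Terminal payoffs (K − S): max(-135.5, 0) = 0, max(-41, 0) = 0, max(9.4, 0) = 9.4, max(36.28, 0) = 36.28
Node uu (S = 135): continuation = e^(−0.03)·[0.3292·0.0000 + 0.6708·0.0000] = 0.0000; exercise value = 0.0000 ≤ continuation, so V_uu = 0.0000
Node ud (S = 72): continuation = e^(−0.03)·[0.3292·0.0000 + 0.6708·9.4000] = 6.1190; exercise value = 0.0000 ≤ continuation, so V_ud = 6.1190
Node dd (S = 38.4): continuation = e^(−0.03)·[0.3292·9.4000 + 0.6708·36.2800] = 26.6199; exercise value = 28.6000 > continuation, so V_dd = 28.6000 (exercise)
Node u (S = 90): continuation = e^(−0.03)·[0.3292·0.0000 + 0.6708·6.1190] = 3.9832; exercise value = 0.0000 ≤ continuation, so V_u = 3.9832
Node d (S = 48): continuation = e^(−0.03)·[0.3292·6.1190 + 0.6708·28.6000] = 20.5723; exercise value = 19.0000 ≤ continuation, so V_d = 20.5723
Node 0 (S = 60): continuation = e^(−0.03)·[0.3292·3.9832 + 0.6708·20.5723] = 14.6642; exercise value = 7.0000 ≤ continuation, so V_0 = 14.6642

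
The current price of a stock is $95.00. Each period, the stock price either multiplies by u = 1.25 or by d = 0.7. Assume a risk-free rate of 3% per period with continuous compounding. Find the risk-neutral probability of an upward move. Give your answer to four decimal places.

Risk-neutral probability p = (e^0.03 − 0.7)/(1.25 − 0.7) = 0.3305/0.5500 = 0.6008

p = 0.6008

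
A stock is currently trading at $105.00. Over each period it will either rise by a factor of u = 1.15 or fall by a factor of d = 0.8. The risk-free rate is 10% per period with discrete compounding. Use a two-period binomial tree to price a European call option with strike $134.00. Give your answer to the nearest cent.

$2.95

Risk-neutral probability p = (1 + 0.1 − 0.8)/(1.15 − 0.8) = 0.3000/0.3500 = 0.8571
Terminal stock prices: S_uu = 138.9, S_ud = 96.6, S_dd = 67.2
Terminal payoffs (S − K): max(4.862, 0) = 4.862, max(-37.4, 0) = 0, max(-66.8, 0) = 0
Node u (S = 120.7): V_u = 1/1.1·[0.8571·4.8625 + 0.1429·0.0000] = 3.7890
Node d (S = 84): V_d = 1/1.1·[0.8571·0.0000 + 0.1429·0.0000] = 0.0000
Node 0 (S = 105): V_0 = 1/1.1·[0.8571·3.7890 + 0.1429·0.0000] = 2.9524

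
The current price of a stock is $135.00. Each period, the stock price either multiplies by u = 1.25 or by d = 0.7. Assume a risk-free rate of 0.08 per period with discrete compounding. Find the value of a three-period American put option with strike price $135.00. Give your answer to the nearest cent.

Risk-neutral probability p = (1 + 0.08 − 0.7)/(1.25 − 0.7) = 0.3800/0.5500 = 0.6909
Terminal stock prices: S_uuu = 263.7, S_uud = 147.7, S_udd = 82.69, S_ddd = 46.3
Terminal payoffs (K − S): max(-128.7, 0) = 0, max(-12.66, 0) = 0, max(52.31, 0) = 52.31, max(88.7, 0) = 88.7
Node uu (S = 210.9): continuation = 1/1.08·[0.6909·0.0000 + 0.3091·0.0000] = 0.0000; exercise value = 0.0000 ≤ continuation, so V_uu = 0.0000
Node ud (S = 118.1): continuation = 1/1.08·[0.6909·0.0000 + 0.3091·52.3125] = 14.9716; exercise value = 16.8750 > continuation, so V_ud = 16.8750 (exercise)
Node dd (S = 66.15): continuation = 1/1.08·[0.6909·52.3125 + 0.3091·88.6950] = 58.8500; exercise value = 68.8500 > continuation, so V_dd = 68.8500 (exercise)
Node u (S = 168.8): continuation = 1/1.08·[0.6909·0.0000 + 0.3091·16.8750] = 4.8295; exercise value = 0.0000 ≤ continuation, so V_u = 4.8295
Node d (S = 94.5): continuation = 1/1.08·[0.6909·16.8750 + 0.3091·68.8500] = 30.5000; exercise value = 40.5000 > continuation, so V_d = 40.5000 (exercise)
Node 0 (S = 135): continuation = 1/1.08·[0.6909·4.8295 + 0.3091·40.5000] = 14.6805; exercise value = 0.0000 ≤ continuation, so V_0 = 14.6805

$14.68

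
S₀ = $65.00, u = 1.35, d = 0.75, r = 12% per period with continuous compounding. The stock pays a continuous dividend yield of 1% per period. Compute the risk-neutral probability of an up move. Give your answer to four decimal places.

Per-period risk-free factor R = e^0.12 = 1.1275; dividend-adjusted growth = e^(0.12−0.01) = 1.1163.
Risk-neutral probability p = (1.1163 − 0.75)/(1.35 − 0.75) = 0.3663/0.6000 = 0.6105

p = 0.6105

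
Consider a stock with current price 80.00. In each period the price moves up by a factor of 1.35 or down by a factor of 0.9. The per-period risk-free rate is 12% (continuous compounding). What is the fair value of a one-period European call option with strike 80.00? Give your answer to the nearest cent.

Risk-neutral probability p = (e^0.12 − 0.9)/(1.35 − 0.9) = 0.2275/0.4500 = 0.5055
Terminal stock prices: S_u = 108, S_d = 72
Terminal payoffs (S − K): max(28, 0) = 28, max(-8, 0) = 0
Node 0 (S = 80): V_0 = e^(−0.12)·[0.5055·28.0000 + 0.4945·0.0000] = 12.5547

12.55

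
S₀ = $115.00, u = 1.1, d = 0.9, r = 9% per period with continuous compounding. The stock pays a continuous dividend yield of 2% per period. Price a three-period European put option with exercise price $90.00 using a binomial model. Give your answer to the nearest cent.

$0.01

Per-period risk-free factor R = e^0.09 = 1.0942; dividend-adjusted growth = e^(0.09−0.02) = 1.0725.
Risk-neutral probability p = (1.0725 − 0.9)/(1.1 − 0.9) = 0.1725/0.2000 = 0.8625
Terminal stock prices: S_uuu = 153.1, S_uud = 125.2, S_udd = 102.5, S_ddd = 83.84
Terminal payoffs (K − S): max(-63.07, 0) = 0, max(-35.24, 0) = 0, max(-12.47, 0) = 0, max(6.165, 0) = 6.165
Node uu (S = 139.2): V_uu = e^(−0.09)·[0.8625·0.0000 + 0.1375·0.0000] = 0.0000
Node ud (S = 113.9): V_ud = e^(−0.09)·[0.8625·0.0000 + 0.1375·0.0000] = 0.0000
Node dd (S = 93.15): V_dd = e^(−0.09)·[0.8625·0.0000 + 0.1375·6.1650] = 0.7745
Node u (S = 126.5): V_u = e^(−0.09)·[0.8625·0.0000 + 0.1375·0.0000] = 0.0000
Node d (S = 103.5): V_d = e^(−0.09)·[0.8625·0.0000 + 0.1375·0.7745] = 0.0973
Node 0 (S = 115): V_0 = e^(−0.09)·[0.8625·0.0000 + 0.1375·0.0973] = 0.0122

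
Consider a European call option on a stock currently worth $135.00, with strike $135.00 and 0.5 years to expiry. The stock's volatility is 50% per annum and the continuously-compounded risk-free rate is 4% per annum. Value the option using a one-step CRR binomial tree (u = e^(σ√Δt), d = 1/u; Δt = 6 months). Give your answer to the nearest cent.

CRR parameters: u = e^(σ√Δt) = e^(0.5·√0.5) = 1.4241, d = 1/u = 0.7022
Per-period rate: rΔt = 0.04·0.5 = 0.02, so R = e^0.02 = 1.0202
Risk-neutral probability p = (e^0.02 − 0.7022)/(1.4241 − 0.7022) = 0.3180/0.7219 = 0.4405
Terminal stock prices: S_u = 192.3, S_d = 94.8
Terminal payoffs (S − K): max(57.26, 0) = 57.26, max(-40.2, 0) = 0
Node 0 (S = 135): V_0 = e^(−0.02)·[0.4405·57.2561 + 0.5595·0.0000] = 24.7221

$24.72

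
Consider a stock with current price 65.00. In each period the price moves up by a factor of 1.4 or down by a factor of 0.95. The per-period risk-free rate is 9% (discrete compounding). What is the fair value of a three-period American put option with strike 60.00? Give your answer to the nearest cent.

Risk-neutral probability p = (1 + 0.09 − 0.95)/(1.4 − 0.95) = 0.1400/0.4500 = 0.3111
Terminal stock prices: S_uuu = 178.4, S_uud = 121, S_udd = 82.13, S_ddd = 55.73
Terminal payoffs (K − S): max(-118.4, 0) = 0, max(-61.03, 0) = 0, max(-22.13, 0) = 0, max(4.271, 0) = 4.271
Node uu (S = 127.4): continuation = 1/1.09·[0.3111·0.0000 + 0.6889·0.0000] = 0.0000; exercise value = 0.0000 ≤ continuation, so V_uu = 0.0000
Node ud (S = 86.45): continuation = 1/1.09·[0.3111·0.0000 + 0.6889·0.0000] = 0.0000; exercise value = 0.0000 ≤ continuation, so V_ud = 0.0000
Node dd (S = 58.66): continuation = 1/1.09·[0.3111·0.0000 + 0.6889·4.2706] = 2.6991; exercise value = 1.3375 ≤ continuation, so V_dd = 2.6991
Node u (S = 91): continuation = 1/1.09·[0.3111·0.0000 + 0.6889·0.0000] = 0.0000; exercise value = 0.0000 ≤ continuation, so V_u = 0.0000
Node d (S = 61.75): continuation = 1/1.09·[0.3111·0.0000 + 0.6889·2.6991] = 1.7058; exercise value = 0.0000 ≤ continuation, so V_d = 1.7058
Node 0 (S = 65): continuation = 1/1.09·[0.3111·0.0000 + 0.6889·1.7058] = 1.0781; exercise value = 0.0000 ≤ continuation, so V_0 = 1.0781

1.08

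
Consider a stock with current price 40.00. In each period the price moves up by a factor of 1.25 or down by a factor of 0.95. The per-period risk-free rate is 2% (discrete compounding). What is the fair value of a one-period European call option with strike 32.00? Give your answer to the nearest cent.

Risk-neutral probability p = (1 + 0.02 − 0.95)/(1.25 − 0.95) = 0.0700/0.3000 = 0.2333
Terminal stock prices: S_u = 50, S_d = 38
Terminal payoffs (S − K): max(18, 0) = 18, max(6, 0) = 6
Node 0 (S = 40): V_0 = 1/1.02·[0.2333·18.0000 + 0.7667·6.0000] = 8.6275

8.63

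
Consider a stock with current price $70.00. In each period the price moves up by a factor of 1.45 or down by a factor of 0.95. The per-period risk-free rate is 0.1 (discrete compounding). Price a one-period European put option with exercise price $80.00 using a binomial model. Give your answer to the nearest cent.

Risk-neutral probability p = (1 + 0.1 − 0.95)/(1.45 − 0.95) = 0.1500/0.5000 = 0.3000
Terminal stock prices: S_u = 101.5, S_d = 66.5
Terminal payoffs (K − S): max(-21.5, 0) = 0, max(13.5, 0) = 13.5
Node 0 (S = 70): V_0 = 1/1.1·[0.3000·0.0000 + 0.7000·13.5000] = 8.5909

$8.59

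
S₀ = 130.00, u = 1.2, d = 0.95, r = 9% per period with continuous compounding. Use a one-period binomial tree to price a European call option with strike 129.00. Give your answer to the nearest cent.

Risk-neutral probability p = (e^0.09 − 0.95)/(1.2 − 0.95) = 0.1442/0.2500 = 0.5767
Terminal stock prices: S_u = 156, S_d = 123.5
Terminal payoffs (S − K): max(27, 0) = 27, max(-5.5, 0) = 0
Node 0 (S = 130): V_0 = e^(−0.09)·[0.5767·27.0000 + 0.4233·0.0000] = 14.2307

14.23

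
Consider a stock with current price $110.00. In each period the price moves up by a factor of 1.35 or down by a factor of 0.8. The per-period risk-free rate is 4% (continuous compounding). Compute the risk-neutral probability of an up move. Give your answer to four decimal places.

p = 0.4378

Risk-neutral probability p = (e^0.04 − 0.8)/(1.35 − 0.8) = 0.2408/0.5500 = 0.4378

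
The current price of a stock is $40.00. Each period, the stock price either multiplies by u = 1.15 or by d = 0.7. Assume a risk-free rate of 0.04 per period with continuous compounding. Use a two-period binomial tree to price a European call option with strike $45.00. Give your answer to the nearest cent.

Risk-neutral probability p = (e^0.04 − 0.7)/(1.15 − 0.7) = 0.3408/0.4500 = 0.7574
Terminal stock prices: S_uu = 52.9, S_ud = 32.2, S_dd = 19.6
Terminal payoffs (S − K): max(7.9, 0) = 7.9, max(-12.8, 0) = 0, max(-25.4, 0) = 0
Node u (S = 46): V_u = e^(−0.04)·[0.7574·7.9000 + 0.2426·0.0000] = 5.7485
Node d (S = 28): V_d = e^(−0.04)·[0.7574·0.0000 + 0.2426·0.0000] = 0.0000
Node 0 (S = 40): V_0 = e^(−0.04)·[0.7574·5.7485 + 0.2426·0.0000] = 4.1830

$4.18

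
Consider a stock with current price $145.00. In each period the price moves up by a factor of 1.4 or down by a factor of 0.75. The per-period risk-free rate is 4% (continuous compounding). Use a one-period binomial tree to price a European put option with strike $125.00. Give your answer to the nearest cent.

Risk-neutral probability p = (e^0.04 − 0.75)/(1.4 − 0.75) = 0.2908/0.6500 = 0.4474
Terminal stock prices: S_u = 203, S_d = 108.8
Terminal payoffs (K − S): max(-78, 0) = 0, max(16.25, 0) = 16.25
Node 0 (S = 145): V_0 = e^(−0.04)·[0.4474·0.0000 + 0.5526·16.2500] = 8.6276

$8.63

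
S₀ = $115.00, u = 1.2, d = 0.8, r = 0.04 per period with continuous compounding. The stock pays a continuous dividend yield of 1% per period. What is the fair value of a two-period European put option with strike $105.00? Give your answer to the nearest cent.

$5.21

Per-period risk-free factor R = e^0.04 = 1.0408; dividend-adjusted growth = e^(0.04−0.01) = 1.0305.
Risk-neutral probability p = (1.0305 − 0.8)/(1.2 − 0.8) = 0.2305/0.4000 = 0.5761
Terminal stock prices: S_uu = 165.6, S_ud = 110.4, S_dd = 73.6
Terminal payoffs (K − S): max(-60.6, 0) = 0, max(-5.4, 0) = 0, max(31.4, 0) = 31.4
Node u (S = 138): V_u = e^(−0.04)·[0.5761·0.0000 + 0.4239·0.0000] = 0.0000
Node d (S = 92): V_d = e^(−0.04)·[0.5761·0.0000 + 0.4239·31.4000] = 12.7875
Node 0 (S = 115): V_0 = e^(−0.04)·[0.5761·0.0000 + 0.4239·12.7875] = 5.2076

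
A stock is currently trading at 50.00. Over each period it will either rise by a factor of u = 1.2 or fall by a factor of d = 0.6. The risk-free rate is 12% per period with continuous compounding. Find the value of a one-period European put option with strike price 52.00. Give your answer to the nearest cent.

2.36

Risk-neutral probability p = (e^0.12 − 0.6)/(1.2 − 0.6) = 0.5275/0.6000 = 0.8792
Terminal stock prices: S_u = 60, S_d = 30
Terminal payoffs (K − S): max(-8, 0) = 0, max(22, 0) = 22
Node 0 (S = 50): V_0 = e^(−0.12)·[0.8792·0.0000 + 0.1208·22.0000] = 2.3578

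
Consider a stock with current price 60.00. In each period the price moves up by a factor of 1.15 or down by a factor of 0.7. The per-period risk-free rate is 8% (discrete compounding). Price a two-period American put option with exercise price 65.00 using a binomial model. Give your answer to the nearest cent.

Risk-neutral probability p = (1 + 0.08 − 0.7)/(1.15 − 0.7) = 0.3800/0.4500 = 0.8444
Terminal stock prices: S_uu = 79.35, S_ud = 48.3, S_dd = 29.4
Terminal payoffs (K − S): max(-14.35, 0) = 0, max(16.7, 0) = 16.7, max(35.6, 0) = 35.6
Node u (S = 69): continuation = 1/1.08·[0.8444·0.0000 + 0.1556·16.7000] = 2.4053; exercise value = 0.0000 ≤ continuation, so V_u = 2.4053
Node d (S = 42): continuation = 1/1.08·[0.8444·16.7000 + 0.1556·35.6000] = 18.1852; exercise value = 23.0000 > continuation, so V_d = 23.0000 (exercise)
Node 0 (S = 60): continuation = 1/1.08·[0.8444·2.4053 + 0.1556·23.0000] = 5.1935; exercise value = 5.0000 ≤ continuation, so V_0 = 5.1935

5.19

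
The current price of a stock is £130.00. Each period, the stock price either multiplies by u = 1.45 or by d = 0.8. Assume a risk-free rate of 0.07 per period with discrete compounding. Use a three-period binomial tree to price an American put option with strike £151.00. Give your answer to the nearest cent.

Risk-neutral probability p = (1 + 0.07 − 0.8)/(1.45 − 0.8) = 0.2700/0.6500 = 0.4154
Terminal stock prices: S_uuu = 396.3, S_uud = 218.7, S_udd = 120.6, S_ddd = 66.56
Terminal payoffs (K − S): max(-245.3, 0) = 0, max(-67.66, 0) = 0, max(30.36, 0) = 30.36, max(84.44, 0) = 84.44
Node uu (S = 273.3): continuation = 1/1.07·[0.4154·0.0000 + 0.5846·0.0000] = 0.0000; exercise value = 0.0000 ≤ continuation, so V_uu = 0.0000
Node ud (S = 150.8): continuation = 1/1.07·[0.4154·0.0000 + 0.5846·30.3600] = 16.5878; exercise value = 0.2000 ≤ continuation, so V_ud = 16.5878
Node dd (S = 83.2): continuation = 1/1.07·[0.4154·30.3600 + 0.5846·84.4400] = 57.9215; exercise value = 67.8000 > continuation, so V_dd = 67.8000 (exercise)
Node u (S = 188.5): continuation = 1/1.07·[0.4154·0.0000 + 0.5846·16.5878] = 9.0631; exercise value = 0.0000 ≤ continuation, so V_u = 9.0631
Node d (S = 104): continuation = 1/1.07·[0.4154·16.5878 + 0.5846·67.8000] = 43.4834; exercise value = 47.0000 > continuation, so V_d = 47.0000 (exercise)
Node 0 (S = 130): continuation = 1/1.07·[0.4154·9.0631 + 0.5846·47.0000] = 29.1977; exercise value = 21.0000 ≤ continuation, so V_0 = 29.1977

£29.20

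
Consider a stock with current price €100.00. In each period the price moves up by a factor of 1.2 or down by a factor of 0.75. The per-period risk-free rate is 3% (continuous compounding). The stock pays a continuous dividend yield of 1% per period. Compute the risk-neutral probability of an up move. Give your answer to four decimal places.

Per-period risk-free factor R = e^0.03 = 1.0305; dividend-adjusted growth = e^(0.03−0.01) = 1.0202.
Risk-neutral probability p = (1.0202 − 0.75)/(1.2 − 0.75) = 0.2702/0.4500 = 0.6004

p = 0.6004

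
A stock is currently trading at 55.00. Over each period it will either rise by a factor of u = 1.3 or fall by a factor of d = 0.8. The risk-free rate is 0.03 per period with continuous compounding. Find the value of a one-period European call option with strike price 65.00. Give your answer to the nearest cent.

Risk-neutral probability p = (e^0.03 − 0.8)/(1.3 − 0.8) = 0.2305/0.5000 = 0.4609
Terminal stock prices: S_u = 71.5, S_d = 44
Terminal payoffs (S − K): max(6.5, 0) = 6.5, max(-21, 0) = 0
Node 0 (S = 55): V_0 = e^(−0.03)·[0.4609·6.5000 + 0.5391·0.0000] = 2.9074

2.91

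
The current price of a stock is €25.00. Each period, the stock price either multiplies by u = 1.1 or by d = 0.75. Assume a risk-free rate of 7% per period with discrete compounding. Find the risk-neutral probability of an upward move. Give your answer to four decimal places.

Risk-neutral probability p = (1 + 0.07 − 0.75)/(1.1 − 0.75) = 0.3200/0.3500 = 0.9143

p = 0.9143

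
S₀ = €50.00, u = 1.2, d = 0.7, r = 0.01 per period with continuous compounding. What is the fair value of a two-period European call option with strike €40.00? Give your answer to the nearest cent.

€12.98

Risk-neutral probability p = (e^0.01 − 0.7)/(1.2 − 0.7) = 0.3101/0.5000 = 0.6201
Terminal stock prices: S_uu = 72, S_ud = 42, S_dd = 24.5
Terminal payoffs (S − K): max(32, 0) = 32, max(2, 0) = 2, max(-15.5, 0) = 0
Node u (S = 60): V_u = e^(−0.01)·[0.6201·32.0000 + 0.3799·2.0000] = 20.3980
Node d (S = 35): V_d = e^(−0.01)·[0.6201·2.0000 + 0.3799·0.0000] = 1.2279
Node 0 (S = 50): V_0 = e^(−0.01)·[0.6201·20.3980 + 0.3799·1.2279] = 12.9848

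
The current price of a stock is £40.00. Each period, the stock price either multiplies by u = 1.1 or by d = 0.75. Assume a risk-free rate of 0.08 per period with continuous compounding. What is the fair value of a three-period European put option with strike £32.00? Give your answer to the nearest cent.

Risk-neutral probability p = (e^0.08 − 0.75)/(1.1 − 0.75) = 0.3333/0.3500 = 0.9522
Terminal stock prices: S_uuu = 53.24, S_uud = 36.3, S_udd = 24.75, S_ddd = 16.88
Terminal payoffs (K − S): max(-21.24, 0) = 0, max(-4.3, 0) = 0, max(7.25, 0) = 7.25, max(15.12, 0) = 15.12
Node uu (S = 48.4): V_uu = e^(−0.08)·[0.9522·0.0000 + 0.0478·0.0000] = 0.0000
Node ud (S = 33): V_ud = e^(−0.08)·[0.9522·0.0000 + 0.0478·7.2500] = 0.3196
Node dd (S = 22.5): V_dd = e^(−0.08)·[0.9522·7.2500 + 0.0478·15.1250] = 7.0397
Node u (S = 44): V_u = e^(−0.08)·[0.9522·0.0000 + 0.0478·0.3196] = 0.0141
Node d (S = 30): V_d = e^(−0.08)·[0.9522·0.3196 + 0.0478·7.0397] = 0.5912
Node 0 (S = 40): V_0 = e^(−0.08)·[0.9522·0.0141 + 0.0478·0.5912] = 0.0384

£0.04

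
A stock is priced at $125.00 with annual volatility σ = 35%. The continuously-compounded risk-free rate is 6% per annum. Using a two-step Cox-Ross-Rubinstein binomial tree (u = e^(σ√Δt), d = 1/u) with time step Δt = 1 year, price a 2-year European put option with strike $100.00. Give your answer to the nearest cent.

$8.41

CRR parameters: u = e^(σ√Δt) = e^(0.35·√1) = 1.4191, d = 1/u = 0.7047
Per-period rate: rΔt = 0.06·1 = 0.06, so R = e^0.06 = 1.0618
Risk-neutral probability p = (e^0.06 − 0.7047)/(1.4191 − 0.7047) = 0.3571/0.7144 = 0.4999
Terminal stock prices: S_uu = 251.7, S_ud = 125, S_dd = 62.07
Terminal payoffs (K − S): max(-151.7, 0) = 0, max(-25, 0) = 0, max(37.93, 0) = 37.93
Node u (S = 177.4): V_u = e^(−0.06)·[0.4999·0.0000 + 0.5001·0.0000] = 0.0000
Node d (S = 88.09): V_d = e^(−0.06)·[0.4999·0.0000 + 0.5001·37.9268] = 17.8611
Node 0 (S = 125): V_0 = e^(−0.06)·[0.4999·0.0000 + 0.5001·17.8611] = 8.4115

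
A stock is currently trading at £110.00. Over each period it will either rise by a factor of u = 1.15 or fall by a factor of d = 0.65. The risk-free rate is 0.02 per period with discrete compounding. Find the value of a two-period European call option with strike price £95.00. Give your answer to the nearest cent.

Risk-neutral probability p = (1 + 0.02 − 0.65)/(1.15 − 0.65) = 0.3700/0.5000 = 0.7400
Terminal stock prices: S_uu = 145.5, S_ud = 82.22, S_dd = 46.48
Terminal payoffs (S − K): max(50.47, 0) = 50.47, max(-12.78, 0) = 0, max(-48.52, 0) = 0
Node u (S = 126.5): V_u = 1/1.02·[0.7400·50.4750 + 0.2600·0.0000] = 36.6191
Node d (S = 71.5): V_d = 1/1.02·[0.7400·0.0000 + 0.2600·0.0000] = 0.0000
Node 0 (S = 110): V_0 = 1/1.02·[0.7400·36.6191 + 0.2600·0.0000] = 26.5668

£26.57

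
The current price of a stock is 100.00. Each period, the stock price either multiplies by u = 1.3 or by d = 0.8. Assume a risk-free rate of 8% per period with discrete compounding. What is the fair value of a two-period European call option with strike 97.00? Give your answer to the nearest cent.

22.32

Risk-neutral probability p = (1 + 0.08 − 0.8)/(1.3 − 0.8) = 0.2800/0.5000 = 0.5600
Terminal stock prices: S_uu = 169, S_ud = 104, S_dd = 64
Terminal payoffs (S − K): max(72, 0) = 72, max(7, 0) = 7, max(-33, 0) = 0
Node u (S = 130): V_u = 1/1.08·[0.5600·72.0000 + 0.4400·7.0000] = 40.1852
Node d (S = 80): V_d = 1/1.08·[0.5600·7.0000 + 0.4400·0.0000] = 3.6296
Node 0 (S = 100): V_0 = 1/1.08·[0.5600·40.1852 + 0.4400·3.6296] = 22.3155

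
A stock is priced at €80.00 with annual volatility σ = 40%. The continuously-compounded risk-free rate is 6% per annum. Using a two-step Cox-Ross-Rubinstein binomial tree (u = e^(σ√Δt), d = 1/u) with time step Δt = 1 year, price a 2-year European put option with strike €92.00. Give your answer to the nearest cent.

CRR parameters: u = e^(σ√Δt) = e^(0.4·√1) = 1.4918, d = 1/u = 0.6703
Per-period rate: rΔt = 0.06·1 = 0.06, so R = e^0.06 = 1.0618
Risk-neutral probability p = (e^0.06 − 0.6703)/(1.4918 − 0.6703) = 0.3915/0.8215 = 0.4766
Terminal stock prices: S_uu = 178, S_ud = 80, S_dd = 35.95
Terminal payoffs (K − S): max(-86.04, 0) = 0, max(12, 0) = 12, max(56.05, 0) = 56.05
Node u (S = 119.3): V_u = e^(−0.06)·[0.4766·0.0000 + 0.5234·12.0000] = 5.9152
Node d (S = 53.63): V_d = e^(−0.06)·[0.4766·12.0000 + 0.5234·56.0537] = 33.0167
Node 0 (S = 80): V_0 = e^(−0.06)·[0.4766·5.9152 + 0.5234·33.0167] = 18.9300

€18.93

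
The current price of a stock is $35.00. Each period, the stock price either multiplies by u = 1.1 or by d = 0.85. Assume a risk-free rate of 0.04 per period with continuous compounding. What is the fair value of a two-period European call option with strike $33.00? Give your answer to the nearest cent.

$5.03

Risk-neutral probability p = (e^0.04 − 0.85)/(1.1 − 0.85) = 0.1908/0.2500 = 0.7632
Terminal stock prices: S_uu = 42.35, S_ud = 32.73, S_dd = 25.29
Terminal payoffs (S − K): max(9.35, 0) = 9.35, max(-0.275, 0) = 0, max(-7.713, 0) = 0
Node u (S = 38.5): V_u = e^(−0.04)·[0.7632·9.3500 + 0.2368·0.0000] = 6.8565
Node d (S = 29.75): V_d = e^(−0.04)·[0.7632·0.0000 + 0.2368·0.0000] = 0.0000
Node 0 (S = 35): V_0 = e^(−0.04)·[0.7632·6.8565 + 0.2368·0.0000] = 5.0280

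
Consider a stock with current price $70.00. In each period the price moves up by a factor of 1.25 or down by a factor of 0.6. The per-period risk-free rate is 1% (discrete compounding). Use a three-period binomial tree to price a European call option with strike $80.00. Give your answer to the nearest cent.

Risk-neutral probability p = (1 + 0.01 − 0.6)/(1.25 − 0.6) = 0.4100/0.6500 = 0.6308
Terminal stock prices: S_uuu = 136.7, S_uud = 65.62, S_udd = 31.5, S_ddd = 15.12
Terminal payoffs (S − K): max(56.72, 0) = 56.72, max(-14.38, 0) = 0, max(-48.5, 0) = 0, max(-64.88, 0) = 0
Node uu (S = 109.4): V_uu = 1/1.01·[0.6308·56.7188 + 0.3692·0.0000] = 35.4222
Node ud (S = 52.5): V_ud = 1/1.01·[0.6308·0.0000 + 0.3692·0.0000] = 0.0000
Node dd (S = 25.2): V_dd = 1/1.01·[0.6308·0.0000 + 0.3692·0.0000] = 0.0000
Node u (S = 87.5): V_u = 1/1.01·[0.6308·35.4222 + 0.3692·0.0000] = 22.1220
Node d (S = 42): V_d = 1/1.01·[0.6308·0.0000 + 0.3692·0.0000] = 0.0000
Node 0 (S = 70): V_0 = 1/1.01·[0.6308·22.1220 + 0.3692·0.0000] = 13.8157

$13.82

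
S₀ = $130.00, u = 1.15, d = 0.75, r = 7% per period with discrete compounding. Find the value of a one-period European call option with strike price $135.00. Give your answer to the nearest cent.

$10.84

Risk-neutral probability p = (1 + 0.07 − 0.75)/(1.15 − 0.75) = 0.3200/0.4000 = 0.8000
Terminal stock prices: S_u = 149.5, S_d = 97.5
Terminal payoffs (S − K): max(14.5, 0) = 14.5, max(-37.5, 0) = 0
Node 0 (S = 130): V_0 = 1/1.07·[0.8000·14.5000 + 0.2000·0.0000] = 10.8411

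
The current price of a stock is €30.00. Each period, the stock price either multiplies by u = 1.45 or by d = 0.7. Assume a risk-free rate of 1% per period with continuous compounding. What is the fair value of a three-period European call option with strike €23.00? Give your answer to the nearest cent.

€10.87

Risk-neutral probability p = (e^0.01 − 0.7)/(1.45 − 0.7) = 0.3101/0.7500 = 0.4134
Terminal stock prices: S_uuu = 91.46, S_uud = 44.15, S_udd = 21.31, S_ddd = 10.29
Terminal payoffs (S − K): max(68.46, 0) = 68.46, max(21.15, 0) = 21.15, max(-1.685, 0) = 0, max(-12.71, 0) = 0
Node uu (S = 63.08): V_uu = e^(−0.01)·[0.4134·68.4587 + 0.5866·21.1525] = 40.3039
Node ud (S = 30.45): V_ud = e^(−0.01)·[0.4134·21.1525 + 0.5866·0.0000] = 8.6574
Node dd (S = 14.7): V_dd = e^(−0.01)·[0.4134·0.0000 + 0.5866·0.0000] = 0.0000
Node u (S = 43.5): V_u = e^(−0.01)·[0.4134·40.3039 + 0.5866·8.6574] = 21.5238
Node d (S = 21): V_d = e^(−0.01)·[0.4134·8.6574 + 0.5866·0.0000] = 3.5434
Node 0 (S = 30): V_0 = e^(−0.01)·[0.4134·21.5238 + 0.5866·3.5434] = 10.8673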